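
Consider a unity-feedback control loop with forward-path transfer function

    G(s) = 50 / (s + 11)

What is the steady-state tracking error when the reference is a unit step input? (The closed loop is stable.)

G(s) has no poles at the origin.
This is a Type 0 system. Kp = lim_{s→0} G(s) = 50/11.
e_ss = 1/(1 + Kp) = 1/(1 + 50/11) = 11/61 ≈ 0.1803.

e_ss = 0.1803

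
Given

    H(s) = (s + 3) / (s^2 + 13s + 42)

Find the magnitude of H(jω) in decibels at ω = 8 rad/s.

|H(j8)|_dB ≈ -21.9 dB

Substitute s = j8: numerator = 3 + j8, denominator = -22 + j104.
|H(j8)| = |3 + j8| / |-22 + j104| = 8.5440 / 106.30 ≈ 0.08038.
In decibels: 20·log₁₀(0.08038) ≈ -21.9 dB.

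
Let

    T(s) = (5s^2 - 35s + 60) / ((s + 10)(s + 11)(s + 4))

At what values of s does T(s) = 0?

s = 3, 4

Set the numerator to zero: 5s^2 - 35s + 60 = 0, i.e. 5·(s^2 - 7s + 12) = 0.
Factoring: (s - 3)(s - 4) = 0.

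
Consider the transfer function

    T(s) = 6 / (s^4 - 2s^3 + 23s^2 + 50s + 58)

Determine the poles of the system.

The poles are the roots of the denominator s^4 - 2s^3 + 23s^2 + 50s + 58 = 0.
No real roots exist; factor into two real quadratics: (s^2 - 4s + 29)(s^2 + 2s + 2) = 0.
Each quadratic gives a conjugate pair via the quadratic formula.

s = 2 + 5j, 2 - 5j, -1 + j, -1 - j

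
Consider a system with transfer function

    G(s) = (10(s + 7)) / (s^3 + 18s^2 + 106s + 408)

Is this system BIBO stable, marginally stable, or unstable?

The denominator s^3 + 18s^2 + 106s + 408 factors as (s^2 + 6s + 34)(s + 12), giving poles at s = -3 + 5j, -3 - 5j, -12.
Since all poles lie strictly in the left half-plane, the system is stable.

stable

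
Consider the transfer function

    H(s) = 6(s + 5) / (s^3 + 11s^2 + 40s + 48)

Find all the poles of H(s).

s = -4, -3, -4

The poles are the roots of the denominator s^3 + 11s^2 + 40s + 48 = 0.
Trying s = -4: the polynomial evaluates to 0, so (s + 4) is a factor.
Dividing out leaves s^2 + 7s + 12 = 0.
Factoring the quadratic: (s + 3)(s + 4) = 0.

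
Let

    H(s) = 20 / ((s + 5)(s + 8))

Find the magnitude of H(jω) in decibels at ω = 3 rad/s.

|H(j3)|_dB ≈ -7.93 dB

Substitute s = j3: numerator = 20, denominator = 31 + j39.
|H(j3)| = |20| / |31 + j39| = 20 / 49.820 ≈ 0.4014.
In decibels: 20·log₁₀(0.4014) ≈ -7.93 dB.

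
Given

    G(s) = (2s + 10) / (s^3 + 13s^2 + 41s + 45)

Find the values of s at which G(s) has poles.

s = -2 + j, -2 - j, -9

The poles are the roots of the denominator s^3 + 13s^2 + 41s + 45 = 0.
Trying s = -9: the polynomial evaluates to 0, so (s + 9) is a factor.
Dividing out leaves s^2 + 4s + 5 = 0.
The quadratic formula then gives s = -2 ± 1j.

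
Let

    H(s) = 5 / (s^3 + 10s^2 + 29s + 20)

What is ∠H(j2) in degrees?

∠H(j2) ≈ -111.8°

At s = j2: numerator = 5, denominator = -20 + j50.
∠H = ∠num − ∠den = 0° − (111.80°) = -111.8°.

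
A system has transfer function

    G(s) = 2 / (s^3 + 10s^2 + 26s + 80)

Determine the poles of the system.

The poles are the roots of the denominator s^3 + 10s^2 + 26s + 80 = 0.
Trying s = -8: the polynomial evaluates to 0, so (s + 8) is a factor.
Dividing out leaves s^2 + 2s + 10 = 0.
The quadratic formula then gives s = -1 ± 3j.

s = -1 + 3j, -1 - 3j, -8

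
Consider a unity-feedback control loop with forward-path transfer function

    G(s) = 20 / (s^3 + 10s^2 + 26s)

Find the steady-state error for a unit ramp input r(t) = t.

G(s) has one pole at the origin.
This is a Type 1 system. Kv = lim_{s→0} s·G(s) = 20/26 = 10/13.
e_ss = 1/Kv = 1/(10/13) = 13/10 ≈ 1.300.

e_ss = 1.300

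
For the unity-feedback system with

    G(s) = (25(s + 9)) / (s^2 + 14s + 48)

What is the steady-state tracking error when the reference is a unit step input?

e_ss = 0.1758

G(s) has no poles at the origin.
This is a Type 0 system. Kp = lim_{s→0} G(s) = 225/48 = 75/16.
e_ss = 1/(1 + Kp) = 1/(1 + 75/16) = 16/91 ≈ 0.1758.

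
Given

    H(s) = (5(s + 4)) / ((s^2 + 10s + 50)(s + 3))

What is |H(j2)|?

Substitute s = j2: numerator = 20 + j10, denominator = 98 + j152.
|H(j2)| = |20 + j10| / |98 + j152| = 22.361 / 180.85 ≈ 0.1236.

|H(j2)| ≈ 0.1236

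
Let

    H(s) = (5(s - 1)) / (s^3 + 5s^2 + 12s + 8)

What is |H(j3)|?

|H(j3)| ≈ 0.4152

Substitute s = j3: numerator = -5 + j15, denominator = -37 + j9.
|H(j3)| = |-5 + j15| / |-37 + j9| = 15.811 / 38.079 ≈ 0.4152.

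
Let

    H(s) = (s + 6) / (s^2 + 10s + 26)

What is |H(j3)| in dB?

|H(j3)|_dB ≈ -14.2 dB

Substitute s = j3: numerator = 6 + j3, denominator = 17 + j30.
|H(j3)| = |6 + j3| / |17 + j30| = 6.7082 / 34.482 ≈ 0.1945.
In decibels: 20·log₁₀(0.1945) ≈ -14.2 dB.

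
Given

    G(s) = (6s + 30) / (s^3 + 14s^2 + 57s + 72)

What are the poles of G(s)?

s = -8, -3, -3

The poles are the roots of the denominator s^3 + 14s^2 + 57s + 72 = 0.
Trying s = -8: the polynomial evaluates to 0, so (s + 8) is a factor.
Dividing out leaves s^2 + 6s + 9 = 0.
Factoring the quadratic: (s + 3)^2 = 0.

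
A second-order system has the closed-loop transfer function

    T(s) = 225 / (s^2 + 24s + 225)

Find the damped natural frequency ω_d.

ω_d = 9 rad/s

Comparing s^2 + 24s + 225 to s^2 + 2ζωₙs + ωₙ²: ωₙ = 15 rad/s and ζ = 24/(2·15) = 0.8.
ζωₙ = 24/2 = 12, so ω_d = ωₙ√(1−ζ²) = √(ωₙ² − (ζωₙ)²) = √(225 − 12²) = √81 = 9 rad/s.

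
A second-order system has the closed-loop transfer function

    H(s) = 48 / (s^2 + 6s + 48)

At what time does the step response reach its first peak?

Comparing s^2 + 6s + 48 to s^2 + 2ζωₙs + ωₙ²: ωₙ = √48 ≈ 6.928 rad/s and ζ = 6/(2·√48) ≈ 0.4330.
ζωₙ = 6/2 = 3, so ω_d = ωₙ√(1−ζ²) = √(ωₙ² − (ζωₙ)²) = √(48 − 3²) = √39 ≈ 6.245 rad/s.
t_p = π/ω_d = π/6.245 ≈ 0.5031 s.

t_p ≈ 0.5031 s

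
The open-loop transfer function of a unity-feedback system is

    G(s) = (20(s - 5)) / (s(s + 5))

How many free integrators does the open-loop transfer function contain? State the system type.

The denominator has 1 factor of s at the origin (free integrator), so this is a Type 1 system.

Type 1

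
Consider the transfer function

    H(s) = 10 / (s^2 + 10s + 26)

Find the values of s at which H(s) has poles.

s = -5 + j, -5 - j

The poles are the roots of the denominator s^2 + 10s + 26 = 0.
Using the quadratic formula: s = (-10 ± √(-4))/2 = -5 ± 1j.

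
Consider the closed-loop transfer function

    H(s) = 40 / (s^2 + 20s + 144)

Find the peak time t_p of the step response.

t_p ≈ 0.4736 s

Comparing s^2 + 20s + 144 to s^2 + 2ζωₙs + ωₙ²: ωₙ = 12 rad/s and ζ = 20/(2·12) ≈ 0.8333.
ζωₙ = 20/2 = 10, so ω_d = ωₙ√(1−ζ²) = √(ωₙ² − (ζωₙ)²) = √(144 − 10²) = √44 ≈ 6.633 rad/s.
t_p = π/ω_d = π/6.633 ≈ 0.4736 s.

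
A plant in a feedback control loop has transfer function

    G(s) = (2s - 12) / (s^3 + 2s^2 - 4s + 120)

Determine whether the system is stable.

unstable

The denominator s^3 + 2s^2 - 4s + 120 factors as (s + 6)(s^2 - 4s + 20), giving poles at s = -6, 2 ± 4j.
Since the pole(s) at s = 2 ± 4j lie in the right half-plane, the system is unstable.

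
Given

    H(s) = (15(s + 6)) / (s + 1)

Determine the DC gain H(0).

H(0) = 90

At s = 0 each factor (s + a) contributes a and each (s^2 + bs + c) contributes c.
H(0) = 15·(6) / ((1)) = 90/1 = 90.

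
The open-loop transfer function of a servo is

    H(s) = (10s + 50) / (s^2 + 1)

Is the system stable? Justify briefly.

The denominator s^2 + 1 factors as (s^2 + 1), giving poles at s = ±j.
Since the simple pole(s) at s = j, -j lie on the jω-axis with none in the right half-plane, the system is marginally stable.

marginally stable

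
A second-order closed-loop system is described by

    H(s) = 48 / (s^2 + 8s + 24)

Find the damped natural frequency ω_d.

ω_d ≈ 2.828 rad/s

Comparing s^2 + 8s + 24 to s^2 + 2ζωₙs + ωₙ²: ωₙ = √24 ≈ 4.899 rad/s and ζ = 8/(2·√24) ≈ 0.8165.
ζωₙ = 8/2 = 4, so ω_d = ωₙ√(1−ζ²) = √(ωₙ² − (ζωₙ)²) = √(24 − 4²) = √8 ≈ 2.828 rad/s.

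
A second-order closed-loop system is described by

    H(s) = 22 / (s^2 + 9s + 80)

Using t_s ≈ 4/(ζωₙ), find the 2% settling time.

Comparing s^2 + 9s + 80 to s^2 + 2ζωₙs + ωₙ²: ωₙ = √80 ≈ 8.944 rad/s and ζ = 9/(2·√80) ≈ 0.5031.
ζωₙ = 9/2 = 4.5, so t_s ≈ 4/(ζωₙ) = 4/4.5 ≈ 0.8889 s.

t_s ≈ 0.8889 s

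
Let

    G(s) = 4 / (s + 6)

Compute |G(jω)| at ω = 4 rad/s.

|G(j4)| ≈ 0.5547

Substitute s = j4: numerator = 4, denominator = 6 + j4.
|G(j4)| = |4| / |6 + j4| = 4 / 7.2111 ≈ 0.5547.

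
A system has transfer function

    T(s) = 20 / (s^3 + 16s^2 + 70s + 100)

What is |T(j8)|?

Substitute s = j8: numerator = 20, denominator = -924 + j48.
|T(j8)| = |20| / |-924 + j48| = 20 / 925.25 ≈ 0.02162.

|T(j8)| ≈ 0.02162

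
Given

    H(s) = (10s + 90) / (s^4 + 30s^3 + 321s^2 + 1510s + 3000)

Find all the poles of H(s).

s = -4 ± 3j, -10, -12

The poles are the roots of the denominator s^4 + 30s^3 + 321s^2 + 1510s + 3000 = 0.
Trying s = -10: the polynomial evaluates to 0, so (s + 10) is a factor.
Dividing out leaves s^3 + 20s^2 + 121s + 300 = 0.
This factors further as (s^2 + 8s + 25)(s + 12) = 0.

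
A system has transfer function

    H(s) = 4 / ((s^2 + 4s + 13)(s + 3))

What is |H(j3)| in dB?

Substitute s = j3: numerator = 4, denominator = -24 + j48.
|H(j3)| = |4| / |-24 + j48| = 4 / 53.666 ≈ 0.07454.
In decibels: 20·log₁₀(0.07454) ≈ -22.6 dB.

|H(j3)|_dB ≈ -22.6 dB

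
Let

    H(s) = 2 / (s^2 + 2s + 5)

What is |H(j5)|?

Substitute s = j5: numerator = 2, denominator = -20 + j10.
|H(j5)| = |2| / |-20 + j10| = 2 / 22.361 ≈ 0.08944.

|H(j5)| ≈ 0.08944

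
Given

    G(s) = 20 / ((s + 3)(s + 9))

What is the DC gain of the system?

At s = 0 each factor (s + a) contributes a and each (s^2 + bs + c) contributes c.
G(0) = 20·1 / ((3) · (9)) = 20/27 = 20/27.

G(0) = 20/27 ≈ 0.7407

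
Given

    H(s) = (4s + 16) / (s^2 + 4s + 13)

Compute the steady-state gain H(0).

H(0) = 16/13 ≈ 1.231

Set s = 0: H(0) = (16) / (13) = 16/13.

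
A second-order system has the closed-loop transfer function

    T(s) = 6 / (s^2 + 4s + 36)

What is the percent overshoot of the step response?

%OS ≈ 32.9%

Comparing s^2 + 4s + 36 to s^2 + 2ζωₙs + ωₙ²: ωₙ = 6 rad/s and ζ = 4/(2·6) ≈ 0.3333.
%OS = 100·exp(−πζ/√(1−ζ²)) = 100·exp(−π·0.3333/√(1−0.3333²)) ≈ 32.9%.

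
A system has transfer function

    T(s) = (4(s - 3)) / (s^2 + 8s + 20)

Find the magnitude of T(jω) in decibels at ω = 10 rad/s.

|T(j10)|_dB ≈ -8.66 dB

Substitute s = j10: numerator = -12 + j40, denominator = -80 + j80.
|T(j10)| = |-12 + j40| / |-80 + j80| = 41.761 / 113.14 ≈ 0.3691.
In decibels: 20·log₁₀(0.3691) ≈ -8.66 dB.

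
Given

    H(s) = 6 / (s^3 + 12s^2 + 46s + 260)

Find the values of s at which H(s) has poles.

s = -1 + 5j, -1 - 5j, -10

The poles are the roots of the denominator s^3 + 12s^2 + 46s + 260 = 0.
Trying s = -10: the polynomial evaluates to 0, so (s + 10) is a factor.
Dividing out leaves s^2 + 2s + 26 = 0.
The quadratic formula then gives s = -1 ± 5j.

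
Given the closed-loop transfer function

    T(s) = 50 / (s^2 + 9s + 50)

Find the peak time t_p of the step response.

t_p ≈ 0.5760 s

Comparing s^2 + 9s + 50 to s^2 + 2ζωₙs + ωₙ²: ωₙ = √50 ≈ 7.071 rad/s and ζ = 9/(2·√50) ≈ 0.6364.
ζωₙ = 9/2 = 4.5, so ω_d = ωₙ√(1−ζ²) = √(ωₙ² − (ζωₙ)²) = √(50 − 4.5²) = √29.75 ≈ 5.454 rad/s.
t_p = π/ω_d = π/5.454 ≈ 0.5760 s.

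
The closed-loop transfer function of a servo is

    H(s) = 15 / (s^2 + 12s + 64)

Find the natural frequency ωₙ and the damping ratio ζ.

Compare the denominator to the standard form s^2 + 2ζωₙs + ωₙ².
ωₙ² = 64, so ωₙ = 8 rad/s.
2ζωₙ = 12, so ζ = 12/(2·8) = 0.75.

ωₙ = 8 rad/s, ζ = 0.75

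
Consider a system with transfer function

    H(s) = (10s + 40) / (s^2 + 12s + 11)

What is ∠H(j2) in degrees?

∠H(j2) ≈ -47.17°

At s = j2: numerator = 40 + j20, denominator = 7 + j24.
∠H = ∠num − ∠den = 26.565° − (73.740°) = -47.17°.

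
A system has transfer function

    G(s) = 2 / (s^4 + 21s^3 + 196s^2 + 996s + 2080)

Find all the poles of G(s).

The poles are the roots of the denominator s^4 + 21s^3 + 196s^2 + 996s + 2080 = 0.
Trying s = -5: the polynomial evaluates to 0, so (s + 5) is a factor.
Dividing out leaves s^3 + 16s^2 + 116s + 416 = 0.
This factors further as (s + 8)(s^2 + 8s + 52) = 0.

s = -5, -8, -4 ± 6j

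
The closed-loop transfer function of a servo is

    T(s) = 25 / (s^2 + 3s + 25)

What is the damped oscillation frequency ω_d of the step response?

Comparing s^2 + 3s + 25 to s^2 + 2ζωₙs + ωₙ²: ωₙ = 5 rad/s and ζ = 3/(2·5) = 0.3.
ζωₙ = 3/2 = 1.5, so ω_d = ωₙ√(1−ζ²) = √(ωₙ² − (ζωₙ)²) = √(25 − 1.5²) = √22.75 ≈ 4.770 rad/s.

ω_d ≈ 4.770 rad/s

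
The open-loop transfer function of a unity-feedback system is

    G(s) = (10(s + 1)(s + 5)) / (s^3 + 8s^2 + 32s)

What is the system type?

Type 1

The denominator has 1 factor of s at the origin (free integrator), so this is a Type 1 system.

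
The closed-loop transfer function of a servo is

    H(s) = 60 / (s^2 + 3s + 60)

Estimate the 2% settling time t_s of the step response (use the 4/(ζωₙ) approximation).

t_s ≈ 2.667 s

Comparing s^2 + 3s + 60 to s^2 + 2ζωₙs + ωₙ²: ωₙ = √60 ≈ 7.746 rad/s and ζ = 3/(2·√60) ≈ 0.1936.
ζωₙ = 3/2 = 1.5, so t_s ≈ 4/(ζωₙ) = 4/1.5 ≈ 2.667 s.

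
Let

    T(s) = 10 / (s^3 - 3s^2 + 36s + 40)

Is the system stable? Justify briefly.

unstable

The denominator s^3 - 3s^2 + 36s + 40 factors as (s^2 - 4s + 40)(s + 1), giving poles at s = 2 + 6j, 2 - 6j, -1.
Since the pole(s) at s = 2 + 6j, 2 - 6j lie in the right half-plane, the system is unstable.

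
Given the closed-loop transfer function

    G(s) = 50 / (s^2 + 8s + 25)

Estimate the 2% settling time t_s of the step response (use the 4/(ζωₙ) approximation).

Comparing s^2 + 8s + 25 to s^2 + 2ζωₙs + ωₙ²: ωₙ = 5 rad/s and ζ = 8/(2·5) = 0.8.
ζωₙ = 8/2 = 4, so t_s ≈ 4/(ζωₙ) = 4/4 = 1 s.

t_s ≈ 1 s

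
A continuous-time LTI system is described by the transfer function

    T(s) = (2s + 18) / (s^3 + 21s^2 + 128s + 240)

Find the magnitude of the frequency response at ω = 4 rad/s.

Substitute s = j4: numerator = 18 + j8, denominator = -96 + j448.
|T(j4)| = |18 + j8| / |-96 + j448| = 19.698 / 458.17 ≈ 0.04299.

|T(j4)| ≈ 0.04299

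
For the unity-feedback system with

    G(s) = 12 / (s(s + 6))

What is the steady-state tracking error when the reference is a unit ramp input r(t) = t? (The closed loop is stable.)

e_ss = 0.5000

G(s) has one pole at the origin.
This is a Type 1 system. Kv = lim_{s→0} s·G(s) = 12/6 = 2.
e_ss = 1/Kv = 1/(2) = 1/2 ≈ 0.5000.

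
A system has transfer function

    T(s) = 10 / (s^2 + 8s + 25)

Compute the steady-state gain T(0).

T(0) = 2/5 ≈ 0.4000

Set s = 0: T(0) = (10) / (25) = 2/5.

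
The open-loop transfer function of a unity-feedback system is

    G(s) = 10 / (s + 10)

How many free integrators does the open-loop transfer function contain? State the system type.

Type 0

The denominator has no factor of s at the origin — no free integrator — so this is a Type 0 system.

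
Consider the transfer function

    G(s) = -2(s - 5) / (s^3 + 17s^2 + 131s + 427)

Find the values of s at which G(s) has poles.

s = -5 + 6j, -5 - 6j, -7

The poles are the roots of the denominator s^3 + 17s^2 + 131s + 427 = 0.
Trying s = -7: the polynomial evaluates to 0, so (s + 7) is a factor.
Dividing out leaves s^2 + 10s + 61 = 0.
The quadratic formula then gives s = -5 ± 6j.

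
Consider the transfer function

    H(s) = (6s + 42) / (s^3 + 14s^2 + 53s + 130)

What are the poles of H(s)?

The poles are the roots of the denominator s^3 + 14s^2 + 53s + 130 = 0.
Trying s = -10: the polynomial evaluates to 0, so (s + 10) is a factor.
Dividing out leaves s^2 + 4s + 13 = 0.
The quadratic formula then gives s = -2 ± 3j.

s = -2 ± 3j, -10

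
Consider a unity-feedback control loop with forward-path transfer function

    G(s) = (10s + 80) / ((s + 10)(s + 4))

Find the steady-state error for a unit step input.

e_ss = 0.3333

G(s) has no poles at the origin.
This is a Type 0 system. Kp = lim_{s→0} G(s) = 80/40 = 2.
e_ss = 1/(1 + Kp) = 1/(1 + 2) = 1/3 ≈ 0.3333.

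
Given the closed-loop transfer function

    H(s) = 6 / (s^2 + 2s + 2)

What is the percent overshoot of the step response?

Comparing s^2 + 2s + 2 to s^2 + 2ζωₙs + ωₙ²: ωₙ = √2 ≈ 1.414 rad/s and ζ = 2/(2·√2) ≈ 0.7071.
%OS = 100·exp(−πζ/√(1−ζ²)) = 100·exp(−π·0.7071/√(1−0.7071²)) ≈ 4.32%.

%OS ≈ 4.32%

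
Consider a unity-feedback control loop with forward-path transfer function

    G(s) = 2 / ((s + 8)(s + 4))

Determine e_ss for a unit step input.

e_ss = 0.9412

G(s) has no poles at the origin.
This is a Type 0 system. Kp = lim_{s→0} G(s) = 2/32 = 1/16.
e_ss = 1/(1 + Kp) = 1/(1 + 1/16) = 16/17 ≈ 0.9412.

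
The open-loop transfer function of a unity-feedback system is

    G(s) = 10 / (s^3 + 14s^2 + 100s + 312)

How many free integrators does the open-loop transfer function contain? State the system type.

The denominator has no factor of s at the origin — no free integrator — so this is a Type 0 system.

Type 0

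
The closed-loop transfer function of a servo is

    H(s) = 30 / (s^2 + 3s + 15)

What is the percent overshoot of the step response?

Comparing s^2 + 3s + 15 to s^2 + 2ζωₙs + ωₙ²: ωₙ = √15 ≈ 3.873 rad/s and ζ = 3/(2·√15) ≈ 0.3873.
%OS = 100·exp(−πζ/√(1−ζ²)) = 100·exp(−π·0.3873/√(1−0.3873²)) ≈ 26.7%.

%OS ≈ 26.7%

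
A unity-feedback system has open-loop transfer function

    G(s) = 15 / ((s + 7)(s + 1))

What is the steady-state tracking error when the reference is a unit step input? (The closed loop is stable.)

e_ss = 0.3182

G(s) has no poles at the origin.
This is a Type 0 system. Kp = lim_{s→0} G(s) = 15/7.
e_ss = 1/(1 + Kp) = 1/(1 + 15/7) = 7/22 ≈ 0.3182.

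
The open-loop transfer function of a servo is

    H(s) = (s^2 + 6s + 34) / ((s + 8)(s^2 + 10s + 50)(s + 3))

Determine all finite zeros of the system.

s = -3 ± 5j

Set the numerator to zero: s^2 + 6s + 34 = 0.
Factoring: (s^2 + 6s + 34) = 0.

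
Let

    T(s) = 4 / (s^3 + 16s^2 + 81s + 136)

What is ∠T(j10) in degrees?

At s = j10: numerator = 4, denominator = -1464 - j190.
∠T = ∠num − ∠den = 0° − (-172.61°) = 172.6°.

∠T(j10) ≈ 172.6°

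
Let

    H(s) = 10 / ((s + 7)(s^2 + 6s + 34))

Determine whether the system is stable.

The poles can be read from the denominator factors: s = -7, -3 ± 5j.
Since all poles lie strictly in the left half-plane, the system is stable.

stable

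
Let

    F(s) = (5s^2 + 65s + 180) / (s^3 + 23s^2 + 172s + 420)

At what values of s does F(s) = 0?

s = -4, -9

Set the numerator to zero: 5s^2 + 65s + 180 = 0, i.e. 5·(s^2 + 13s + 36) = 0.
Factoring: (s + 4)(s + 9) = 0.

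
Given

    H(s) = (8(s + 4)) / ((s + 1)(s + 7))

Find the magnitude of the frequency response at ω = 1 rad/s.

|H(j1)| ≈ 3.298

Substitute s = j1: numerator = 32 + j8, denominator = 6 + j8.
|H(j1)| = |32 + j8| / |6 + j8| = 32.985 / 10 ≈ 3.298.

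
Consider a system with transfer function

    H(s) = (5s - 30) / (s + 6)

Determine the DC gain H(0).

H(0) = -5

Set s = 0: H(0) = (-30) / (6) = -5.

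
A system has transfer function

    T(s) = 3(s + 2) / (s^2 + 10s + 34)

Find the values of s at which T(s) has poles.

s = -5 ± 3j

The poles are the roots of the denominator s^2 + 10s + 34 = 0.
Using the quadratic formula: s = (-10 ± √(-36))/2 = -5 ± 3j.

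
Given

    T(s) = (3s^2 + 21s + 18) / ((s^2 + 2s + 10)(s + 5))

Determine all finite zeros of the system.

Set the numerator to zero: 3s^2 + 21s + 18 = 0, i.e. 3·(s^2 + 7s + 6) = 0.
Factoring: (s + 1)(s + 6) = 0.

s = -1, -6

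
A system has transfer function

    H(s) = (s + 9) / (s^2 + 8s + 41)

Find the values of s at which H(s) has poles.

s = -4 ± 5j

The poles are the roots of the denominator s^2 + 8s + 41 = 0.
Using the quadratic formula: s = (-8 ± √(-100))/2 = -4 ± 5j.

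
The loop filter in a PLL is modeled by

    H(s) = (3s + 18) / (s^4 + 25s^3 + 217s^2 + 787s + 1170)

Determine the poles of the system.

s = -3 + 2j, -3 - 2j, -9, -10

The poles are the roots of the denominator s^4 + 25s^3 + 217s^2 + 787s + 1170 = 0.
Trying s = -9: the polynomial evaluates to 0, so (s + 9) is a factor.
Dividing out leaves s^3 + 16s^2 + 73s + 130 = 0.
This factors further as (s^2 + 6s + 13)(s + 10) = 0.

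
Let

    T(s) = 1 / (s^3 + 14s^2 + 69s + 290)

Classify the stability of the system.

The denominator s^3 + 14s^2 + 69s + 290 factors as (s + 10)(s^2 + 4s + 29), giving poles at s = -10, -2 + 5j, -2 - 5j.
Since all poles lie strictly in the left half-plane, the system is stable.

stable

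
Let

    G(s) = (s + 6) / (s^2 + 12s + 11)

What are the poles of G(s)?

The poles are the roots of the denominator s^2 + 12s + 11 = 0.
Factoring: (s + 11)(s + 1) = 0, so s = -11 and s = -1.

s = -11, -1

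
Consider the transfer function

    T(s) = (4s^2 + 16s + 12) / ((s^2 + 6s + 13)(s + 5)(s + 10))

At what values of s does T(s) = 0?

s = -1, -3

Set the numerator to zero: 4s^2 + 16s + 12 = 0, i.e. 4·(s^2 + 4s + 3) = 0.
Factoring: (s + 1)(s + 3) = 0.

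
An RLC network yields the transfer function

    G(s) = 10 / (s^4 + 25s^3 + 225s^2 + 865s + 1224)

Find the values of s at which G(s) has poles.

The poles are the roots of the denominator s^4 + 25s^3 + 225s^2 + 865s + 1224 = 0.
Trying s = -8: the polynomial evaluates to 0, so (s + 8) is a factor.
Dividing out leaves s^3 + 17s^2 + 89s + 153 = 0.
This factors further as (s^2 + 8s + 17)(s + 9) = 0.

s = -4 ± j, -8, -9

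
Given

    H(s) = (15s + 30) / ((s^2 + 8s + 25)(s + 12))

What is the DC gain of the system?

Set s = 0: H(0) = (30) / (300) = 1/10.

H(0) = 1/10 ≈ 0.1000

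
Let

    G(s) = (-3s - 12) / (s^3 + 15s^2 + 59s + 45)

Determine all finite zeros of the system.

Set the numerator to zero: -3s - 12 = 0, i.e. -3·(s + 4) = 0.
So s = -4.

s = -4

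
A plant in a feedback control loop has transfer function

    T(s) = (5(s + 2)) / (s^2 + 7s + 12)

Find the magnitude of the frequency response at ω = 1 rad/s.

Substitute s = j1: numerator = 10 + j5, denominator = 11 + j7.
|T(j1)| = |10 + j5| / |11 + j7| = 11.180 / 13.038 ≈ 0.8575.

|T(j1)| ≈ 0.8575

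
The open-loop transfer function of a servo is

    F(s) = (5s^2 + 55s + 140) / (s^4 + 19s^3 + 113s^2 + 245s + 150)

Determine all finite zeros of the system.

Set the numerator to zero: 5s^2 + 55s + 140 = 0, i.e. 5·(s^2 + 11s + 28) = 0.
Factoring: (s + 4)(s + 7) = 0.

s = -4, -7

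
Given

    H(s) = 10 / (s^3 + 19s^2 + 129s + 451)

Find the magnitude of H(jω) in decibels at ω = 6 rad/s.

Substitute s = j6: numerator = 10, denominator = -233 + j558.
|H(j6)| = |10| / |-233 + j558| = 10 / 604.69 ≈ 0.01654.
In decibels: 20·log₁₀(0.01654) ≈ -35.6 dB.

|H(j6)|_dB ≈ -35.6 dB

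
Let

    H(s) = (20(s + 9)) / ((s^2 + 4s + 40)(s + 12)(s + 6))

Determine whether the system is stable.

The poles can be read from the denominator factors: s = -2 ± 6j, -12, -6.
Since all poles lie strictly in the left half-plane, the system is stable.

stable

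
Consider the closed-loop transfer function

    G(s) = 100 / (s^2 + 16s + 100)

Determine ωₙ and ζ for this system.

ωₙ = 10 rad/s, ζ = 0.8

Compare the denominator to the standard form s^2 + 2ζωₙs + ωₙ².
ωₙ² = 100, so ωₙ = 10 rad/s.
2ζωₙ = 16, so ζ = 16/(2·10) = 0.8.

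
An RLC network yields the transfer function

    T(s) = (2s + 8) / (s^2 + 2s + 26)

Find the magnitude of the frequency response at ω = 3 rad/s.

Substitute s = j3: numerator = 8 + j6, denominator = 17 + j6.
|T(j3)| = |8 + j6| / |17 + j6| = 10 / 18.028 ≈ 0.5547.

|T(j3)| ≈ 0.5547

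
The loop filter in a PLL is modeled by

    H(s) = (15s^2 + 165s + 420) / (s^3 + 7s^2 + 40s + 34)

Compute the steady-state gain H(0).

Set s = 0: H(0) = (420) / (34) = 210/17.

H(0) = 210/17 ≈ 12.35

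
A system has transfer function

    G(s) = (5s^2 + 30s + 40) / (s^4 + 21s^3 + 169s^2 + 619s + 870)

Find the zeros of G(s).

Set the numerator to zero: 5s^2 + 30s + 40 = 0, i.e. 5·(s^2 + 6s + 8) = 0.
Factoring: (s + 2)(s + 4) = 0.

s = -2, -4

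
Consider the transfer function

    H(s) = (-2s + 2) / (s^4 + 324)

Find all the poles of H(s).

The poles are the roots of the denominator s^4 + 324 = 0.
No real roots exist; factor into two real quadratics: (s^2 - 6s + 18)(s^2 + 6s + 18) = 0.
Each quadratic gives a conjugate pair via the quadratic formula.

s = 3 + 3j, 3 - 3j, -3 + 3j, -3 - 3j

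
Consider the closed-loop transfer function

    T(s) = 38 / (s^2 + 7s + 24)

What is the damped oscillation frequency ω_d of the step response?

Comparing s^2 + 7s + 24 to s^2 + 2ζωₙs + ωₙ²: ωₙ = √24 ≈ 4.899 rad/s and ζ = 7/(2·√24) ≈ 0.7144.
ζωₙ = 7/2 = 3.5, so ω_d = ωₙ√(1−ζ²) = √(ωₙ² − (ζωₙ)²) = √(24 − 3.5²) = √11.75 ≈ 3.428 rad/s.

ω_d ≈ 3.428 rad/s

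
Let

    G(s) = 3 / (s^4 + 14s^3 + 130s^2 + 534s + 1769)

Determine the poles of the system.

s = -2 ± 5j, -5 ± 6j

The poles are the roots of the denominator s^4 + 14s^3 + 130s^2 + 534s + 1769 = 0.
No real roots exist; factor into two real quadratics: (s^2 + 4s + 29)(s^2 + 10s + 61) = 0.
Each quadratic gives a conjugate pair via the quadratic formula.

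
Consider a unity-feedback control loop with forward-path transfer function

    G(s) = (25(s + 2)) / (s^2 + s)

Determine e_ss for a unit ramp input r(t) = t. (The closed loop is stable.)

e_ss = 0.02000

G(s) has one pole at the origin.
This is a Type 1 system. Kv = lim_{s→0} s·G(s) = 50/1.
e_ss = 1/Kv = 1/(50) = 1/50 ≈ 0.02000.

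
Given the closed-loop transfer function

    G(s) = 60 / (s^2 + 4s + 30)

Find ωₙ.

ωₙ ≈ 5.477 rad/s

Compare the denominator to the standard form s^2 + 2ζωₙs + ωₙ².
ωₙ² = 30, so ωₙ = √30 ≈ 5.477 rad/s.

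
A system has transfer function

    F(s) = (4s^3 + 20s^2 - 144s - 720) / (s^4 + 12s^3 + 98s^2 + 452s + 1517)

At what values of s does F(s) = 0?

s = 6, -5, -6

Set the numerator to zero: 4s^3 + 20s^2 - 144s - 720 = 0, i.e. 4·(s^3 + 5s^2 - 36s - 180) = 0.
Factoring: (s - 6)(s + 5)(s + 6) = 0.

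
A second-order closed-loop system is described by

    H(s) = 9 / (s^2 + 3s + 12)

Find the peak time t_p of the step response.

t_p ≈ 1.006 s

Comparing s^2 + 3s + 12 to s^2 + 2ζωₙs + ωₙ²: ωₙ = √12 ≈ 3.464 rad/s and ζ = 3/(2·√12) ≈ 0.4330.
ζωₙ = 3/2 = 1.5, so ω_d = ωₙ√(1−ζ²) = √(ωₙ² − (ζωₙ)²) = √(12 − 1.5²) = √9.75 ≈ 3.122 rad/s.
t_p = π/ω_d = π/3.122 ≈ 1.006 s.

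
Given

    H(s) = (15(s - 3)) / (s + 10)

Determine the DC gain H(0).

H(0) = -9/2 ≈ -4.500

Set s = 0: H(0) = (-45) / (10) = -9/2.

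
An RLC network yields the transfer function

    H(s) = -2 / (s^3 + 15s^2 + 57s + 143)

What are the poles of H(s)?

The poles are the roots of the denominator s^3 + 15s^2 + 57s + 143 = 0.
Trying s = -11: the polynomial evaluates to 0, so (s + 11) is a factor.
Dividing out leaves s^2 + 4s + 13 = 0.
The quadratic formula then gives s = -2 ± 3j.

s = -2 ± 3j, -11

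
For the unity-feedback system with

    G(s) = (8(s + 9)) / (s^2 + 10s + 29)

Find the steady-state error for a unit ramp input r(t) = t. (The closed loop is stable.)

G(s) has no poles at the origin.
This is a Type 0 system; Kv = lim_{s→0} s·G(s) = 0, so the steady-state error for a ramp input is infinite.

e_ss = ∞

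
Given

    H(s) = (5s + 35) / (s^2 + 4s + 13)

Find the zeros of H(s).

s = -7

Set the numerator to zero: 5s + 35 = 0, i.e. 5·(s + 7) = 0.
So s = -7.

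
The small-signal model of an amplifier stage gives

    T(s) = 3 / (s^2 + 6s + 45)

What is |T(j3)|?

Substitute s = j3: numerator = 3, denominator = 36 + j18.
|T(j3)| = |3| / |36 + j18| = 3 / 40.249 ≈ 0.07454.

|T(j3)| ≈ 0.07454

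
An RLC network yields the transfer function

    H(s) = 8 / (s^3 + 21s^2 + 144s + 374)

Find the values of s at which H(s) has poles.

s = -11, -5 + 3j, -5 - 3j

The poles are the roots of the denominator s^3 + 21s^2 + 144s + 374 = 0.
Trying s = -11: the polynomial evaluates to 0, so (s + 11) is a factor.
Dividing out leaves s^2 + 10s + 34 = 0.
The quadratic formula then gives s = -5 ± 3j.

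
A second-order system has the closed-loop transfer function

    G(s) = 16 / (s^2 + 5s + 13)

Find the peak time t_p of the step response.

t_p ≈ 1.209 s

Comparing s^2 + 5s + 13 to s^2 + 2ζωₙs + ωₙ²: ωₙ = √13 ≈ 3.606 rad/s and ζ = 5/(2·√13) ≈ 0.6934.
ζωₙ = 5/2 = 2.5, so ω_d = ωₙ√(1−ζ²) = √(ωₙ² − (ζωₙ)²) = √(13 − 2.5²) = √6.75 ≈ 2.598 rad/s.
t_p = π/ω_d = π/2.598 ≈ 1.209 s.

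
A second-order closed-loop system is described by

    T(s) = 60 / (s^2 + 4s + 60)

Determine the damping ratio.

Compare the denominator to the standard form s^2 + 2ζωₙs + ωₙ².
ωₙ² = 60, so ωₙ = √60 ≈ 7.746 rad/s.
2ζωₙ = 4, so ζ = 4/(2·√60) ≈ 0.2582.

ζ ≈ 0.2582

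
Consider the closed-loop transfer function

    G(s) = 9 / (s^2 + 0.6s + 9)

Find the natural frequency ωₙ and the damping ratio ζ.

Compare the denominator to the standard form s^2 + 2ζωₙs + ωₙ².
ωₙ² = 9, so ωₙ = 3 rad/s.
2ζωₙ = 0.6, so ζ = 0.6/(2·3) = 0.1.

ωₙ = 3 rad/s, ζ = 0.1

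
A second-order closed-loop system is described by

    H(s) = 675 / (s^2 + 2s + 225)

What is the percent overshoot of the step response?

Comparing s^2 + 2s + 225 to s^2 + 2ζωₙs + ωₙ²: ωₙ = 15 rad/s and ζ = 2/(2·15) ≈ 0.06667.
%OS = 100·exp(−πζ/√(1−ζ²)) = 100·exp(−π·0.06667/√(1−0.06667²)) ≈ 81.1%.

%OS ≈ 81.1%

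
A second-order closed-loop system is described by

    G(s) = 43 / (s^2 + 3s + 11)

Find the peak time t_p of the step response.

Comparing s^2 + 3s + 11 to s^2 + 2ζωₙs + ωₙ²: ωₙ = √11 ≈ 3.317 rad/s and ζ = 3/(2·√11) ≈ 0.4523.
ζωₙ = 3/2 = 1.5, so ω_d = ωₙ√(1−ζ²) = √(ωₙ² − (ζωₙ)²) = √(11 − 1.5²) = √8.75 ≈ 2.958 rad/s.
t_p = π/ω_d = π/2.958 ≈ 1.062 s.

t_p ≈ 1.062 s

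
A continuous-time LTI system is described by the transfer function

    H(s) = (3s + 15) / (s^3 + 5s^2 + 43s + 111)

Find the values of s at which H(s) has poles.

The poles are the roots of the denominator s^3 + 5s^2 + 43s + 111 = 0.
Trying s = -3: the polynomial evaluates to 0, so (s + 3) is a factor.
Dividing out leaves s^2 + 2s + 37 = 0.
The quadratic formula then gives s = -1 ± 6j.

s = -1 + 6j, -1 - 6j, -3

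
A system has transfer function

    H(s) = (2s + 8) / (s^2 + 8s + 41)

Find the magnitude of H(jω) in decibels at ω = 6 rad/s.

Substitute s = j6: numerator = 8 + j12, denominator = 5 + j48.
|H(j6)| = |8 + j12| / |5 + j48| = 14.422 / 48.260 ≈ 0.2988.
In decibels: 20·log₁₀(0.2988) ≈ -10.5 dB.

|H(j6)|_dB ≈ -10.5 dB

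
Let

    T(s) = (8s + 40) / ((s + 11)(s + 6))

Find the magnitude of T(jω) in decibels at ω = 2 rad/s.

|T(j2)|_dB ≈ -4.30 dB

Substitute s = j2: numerator = 40 + j16, denominator = 62 + j34.
|T(j2)| = |40 + j16| / |62 + j34| = 43.081 / 70.711 ≈ 0.6093.
In decibels: 20·log₁₀(0.6093) ≈ -4.30 dB.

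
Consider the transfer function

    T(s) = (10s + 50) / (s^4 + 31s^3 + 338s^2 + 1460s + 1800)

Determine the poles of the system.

The poles are the roots of the denominator s^4 + 31s^3 + 338s^2 + 1460s + 1800 = 0.
Trying s = -10: the polynomial evaluates to 0, so (s + 10) is a factor.
Dividing out leaves s^3 + 21s^2 + 128s + 180 = 0.
This factors further as (s + 2)(s + 10)(s + 9) = 0.

s = -10, -2, -10, -9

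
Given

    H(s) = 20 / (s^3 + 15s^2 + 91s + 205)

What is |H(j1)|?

|H(j1)| ≈ 0.09513

Substitute s = j1: numerator = 20, denominator = 190 + j90.
|H(j1)| = |20| / |190 + j90| = 20 / 210.24 ≈ 0.09513.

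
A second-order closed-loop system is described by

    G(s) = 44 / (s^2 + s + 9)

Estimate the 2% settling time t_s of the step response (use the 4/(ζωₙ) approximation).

t_s ≈ 8 s

Comparing s^2 + s + 9 to s^2 + 2ζωₙs + ωₙ²: ωₙ = 3 rad/s and ζ = 1/(2·3) ≈ 0.1667.
ζωₙ = 1/2 = 0.5, so t_s ≈ 4/(ζωₙ) = 4/0.5 = 8 s.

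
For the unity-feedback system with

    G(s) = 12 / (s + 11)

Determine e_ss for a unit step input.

e_ss = 0.4783

G(s) has no poles at the origin.
This is a Type 0 system. Kp = lim_{s→0} G(s) = 12/11.
e_ss = 1/(1 + Kp) = 1/(1 + 12/11) = 11/23 ≈ 0.4783.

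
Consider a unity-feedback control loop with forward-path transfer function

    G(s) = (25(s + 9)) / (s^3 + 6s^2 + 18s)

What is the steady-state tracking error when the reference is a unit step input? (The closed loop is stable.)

G(s) has one pole at the origin.
This is a Type 1 system; for a step input the steady-state error is zero.

e_ss = 0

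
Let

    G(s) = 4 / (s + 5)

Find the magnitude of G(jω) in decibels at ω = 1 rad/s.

|G(j1)|_dB ≈ -2.11 dB

Substitute s = j1: numerator = 4, denominator = 5 + j1.
|G(j1)| = |4| / |5 + j1| = 4 / 5.0990 ≈ 0.7845.
In decibels: 20·log₁₀(0.7845) ≈ -2.11 dB.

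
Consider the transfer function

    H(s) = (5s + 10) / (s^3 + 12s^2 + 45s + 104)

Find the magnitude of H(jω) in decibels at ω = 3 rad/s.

|H(j3)|_dB ≈ -15.6 dB

Substitute s = j3: numerator = 10 + j15, denominator = -4 + j108.
|H(j3)| = |10 + j15| / |-4 + j108| = 18.028 / 108.07 ≈ 0.1668.
In decibels: 20·log₁₀(0.1668) ≈ -15.6 dB.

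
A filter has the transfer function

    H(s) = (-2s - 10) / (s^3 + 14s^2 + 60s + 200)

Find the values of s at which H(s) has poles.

The poles are the roots of the denominator s^3 + 14s^2 + 60s + 200 = 0.
Trying s = -10: the polynomial evaluates to 0, so (s + 10) is a factor.
Dividing out leaves s^2 + 4s + 20 = 0.
The quadratic formula then gives s = -2 ± 4j.

s = -2 + 4j, -2 - 4j, -10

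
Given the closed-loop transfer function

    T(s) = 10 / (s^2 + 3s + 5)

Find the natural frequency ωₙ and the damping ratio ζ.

ωₙ ≈ 2.236 rad/s, ζ ≈ 0.6708

Compare the denominator to the standard form s^2 + 2ζωₙs + ωₙ².
ωₙ² = 5, so ωₙ = √5 ≈ 2.236 rad/s.
2ζωₙ = 3, so ζ = 3/(2·√5) ≈ 0.6708.
With ζ = 0.6708 the response is underdamped.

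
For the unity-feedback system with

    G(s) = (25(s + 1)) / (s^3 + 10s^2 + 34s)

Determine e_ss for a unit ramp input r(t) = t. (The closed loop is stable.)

e_ss = 1.360

G(s) has one pole at the origin.
This is a Type 1 system. Kv = lim_{s→0} s·G(s) = 25/34.
e_ss = 1/Kv = 1/(25/34) = 34/25 ≈ 1.360.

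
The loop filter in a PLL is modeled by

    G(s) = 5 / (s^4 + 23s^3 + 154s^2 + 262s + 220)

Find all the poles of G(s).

The poles are the roots of the denominator s^4 + 23s^3 + 154s^2 + 262s + 220 = 0.
Trying s = -11: the polynomial evaluates to 0, so (s + 11) is a factor.
Dividing out leaves s^3 + 12s^2 + 22s + 20 = 0.
This factors further as (s^2 + 2s + 2)(s + 10) = 0.

s = -1 ± j, -11, -10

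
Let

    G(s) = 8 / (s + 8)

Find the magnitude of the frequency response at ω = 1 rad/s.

Substitute s = j1: numerator = 8, denominator = 8 + j1.
|G(j1)| = |8| / |8 + j1| = 8 / 8.0623 ≈ 0.9923.

|G(j1)| ≈ 0.9923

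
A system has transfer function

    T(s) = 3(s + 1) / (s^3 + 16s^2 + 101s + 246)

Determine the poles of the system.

s = -5 ± 4j, -6

The poles are the roots of the denominator s^3 + 16s^2 + 101s + 246 = 0.
Trying s = -6: the polynomial evaluates to 0, so (s + 6) is a factor.
Dividing out leaves s^2 + 10s + 41 = 0.
The quadratic formula then gives s = -5 ± 4j.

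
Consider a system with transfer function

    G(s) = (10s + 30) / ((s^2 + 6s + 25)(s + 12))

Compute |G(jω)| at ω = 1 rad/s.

|G(j1)| ≈ 0.1062

Substitute s = j1: numerator = 30 + j10, denominator = 282 + j96.
|G(j1)| = |30 + j10| / |282 + j96| = 31.623 / 297.89 ≈ 0.1062.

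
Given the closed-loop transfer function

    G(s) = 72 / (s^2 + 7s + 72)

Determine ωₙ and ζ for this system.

Compare the denominator to the standard form s^2 + 2ζωₙs + ωₙ².
ωₙ² = 72, so ωₙ = √72 ≈ 8.485 rad/s.
2ζωₙ = 7, so ζ = 7/(2·√72) ≈ 0.4125.
With ζ = 0.4125 the response is underdamped.

ωₙ ≈ 8.485 rad/s, ζ ≈ 0.4125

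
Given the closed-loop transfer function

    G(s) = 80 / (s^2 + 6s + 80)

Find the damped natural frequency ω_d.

ω_d ≈ 8.426 rad/s

Comparing s^2 + 6s + 80 to s^2 + 2ζωₙs + ωₙ²: ωₙ = √80 ≈ 8.944 rad/s and ζ = 6/(2·√80) ≈ 0.3354.
ζωₙ = 6/2 = 3, so ω_d = ωₙ√(1−ζ²) = √(ωₙ² − (ζωₙ)²) = √(80 − 3²) = √71 ≈ 8.426 rad/s.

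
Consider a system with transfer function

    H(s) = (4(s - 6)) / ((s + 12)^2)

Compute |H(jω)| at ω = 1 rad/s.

Substitute s = j1: numerator = -24 + j4, denominator = 143 + j24.
|H(j1)| = |-24 + j4| / |143 + j24| = 24.331 / 145 ≈ 0.1678.

|H(j1)| ≈ 0.1678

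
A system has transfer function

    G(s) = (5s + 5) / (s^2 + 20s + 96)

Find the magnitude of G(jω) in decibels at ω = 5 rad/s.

|G(j5)|_dB ≈ -13.6 dB

Substitute s = j5: numerator = 5 + j25, denominator = 71 + j100.
|G(j5)| = |5 + j25| / |71 + j100| = 25.495 / 122.64 ≈ 0.2079.
In decibels: 20·log₁₀(0.2079) ≈ -13.6 dB.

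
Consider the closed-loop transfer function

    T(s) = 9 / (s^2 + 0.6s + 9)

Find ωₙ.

ωₙ = 3 rad/s

Compare the denominator to the standard form s^2 + 2ζωₙs + ωₙ².
ωₙ² = 9, so ωₙ = 3 rad/s.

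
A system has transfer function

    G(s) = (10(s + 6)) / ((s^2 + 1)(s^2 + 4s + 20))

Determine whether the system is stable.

The poles can be read from the denominator factors: s = ±j, -2 ± 4j.
Since the simple pole(s) at s = j, -j lie on the jω-axis with none in the right half-plane, the system is marginally stable.

marginally stable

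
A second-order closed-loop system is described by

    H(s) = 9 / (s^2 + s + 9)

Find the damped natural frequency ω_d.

ω_d ≈ 2.958 rad/s

Comparing s^2 + s + 9 to s^2 + 2ζωₙs + ωₙ²: ωₙ = 3 rad/s and ζ = 1/(2·3) ≈ 0.1667.
ζωₙ = 1/2 = 0.5, so ω_d = ωₙ√(1−ζ²) = √(ωₙ² − (ζωₙ)²) = √(9 − 0.5²) = √8.75 ≈ 2.958 rad/s.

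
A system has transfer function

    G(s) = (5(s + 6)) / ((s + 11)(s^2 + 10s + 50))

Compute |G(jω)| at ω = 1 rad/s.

Substitute s = j1: numerator = 30 + j5, denominator = 529 + j159.
|G(j1)| = |30 + j5| / |529 + j159| = 30.414 / 552.38 ≈ 0.05506.

|G(j1)| ≈ 0.05506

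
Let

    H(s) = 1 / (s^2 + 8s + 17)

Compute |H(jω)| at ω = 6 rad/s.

Substitute s = j6: numerator = 1, denominator = -19 + j48.
|H(j6)| = |1| / |-19 + j48| = 1 / 51.624 ≈ 0.01937.

|H(j6)| ≈ 0.01937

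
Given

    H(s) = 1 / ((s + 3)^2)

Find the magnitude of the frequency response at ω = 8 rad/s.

|H(j8)| ≈ 0.01370

Substitute s = j8: numerator = 1, denominator = -55 + j48.
|H(j8)| = |1| / |-55 + j48| = 1 / 73 ≈ 0.01370.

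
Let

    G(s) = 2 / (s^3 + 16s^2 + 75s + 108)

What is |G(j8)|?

Substitute s = j8: numerator = 2, denominator = -916 + j88.
|G(j8)| = |2| / |-916 + j88| = 2 / 920.22 ≈ 0.002173.

|G(j8)| ≈ 0.002173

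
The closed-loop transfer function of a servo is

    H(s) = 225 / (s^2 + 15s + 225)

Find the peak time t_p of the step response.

Comparing s^2 + 15s + 225 to s^2 + 2ζωₙs + ωₙ²: ωₙ = 15 rad/s and ζ = 15/(2·15) = 0.5.
ζωₙ = 15/2 = 7.5, so ω_d = ωₙ√(1−ζ²) = √(ωₙ² − (ζωₙ)²) = √(225 − 7.5²) = √168.75 ≈ 12.99 rad/s.
t_p = π/ω_d = π/12.99 ≈ 0.2418 s.

t_p ≈ 0.2418 s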